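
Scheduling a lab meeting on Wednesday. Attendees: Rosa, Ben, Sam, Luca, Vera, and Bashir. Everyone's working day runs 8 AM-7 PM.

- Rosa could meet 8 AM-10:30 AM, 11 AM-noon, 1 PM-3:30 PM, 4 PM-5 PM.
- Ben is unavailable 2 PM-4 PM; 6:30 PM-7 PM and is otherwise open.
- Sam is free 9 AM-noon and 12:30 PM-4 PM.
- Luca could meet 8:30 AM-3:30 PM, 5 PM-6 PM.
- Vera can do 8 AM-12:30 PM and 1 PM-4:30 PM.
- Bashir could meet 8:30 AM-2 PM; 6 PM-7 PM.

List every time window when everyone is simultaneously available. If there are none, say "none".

Rosa free: 08:00-10:30, 11:00-12:00, 13:00-15:30, 16:00-17:00.
Ben free: 08:00-14:00, 16:00-18:30 (invert busy blocks within the working day).
Sam free: 09:00-12:00, 12:30-16:00.
Luca free: 08:30-15:30, 17:00-18:00.
Vera free: 08:00-12:30, 13:00-16:30.
Bashir free: 08:30-14:00, 18:00-19:00.
Rosa ∩ Ben: 08:00-10:30, 11:00-12:00, 13:00-14:00, 16:00-17:00.
Rosa ∩ Ben ∩ Sam: 09:00-10:30, 11:00-12:00, 13:00-14:00.
Rosa ∩ Ben ∩ Sam ∩ Luca: 09:00-10:30, 11:00-12:00, 13:00-14:00.
Rosa ∩ Ben ∩ Sam ∩ Luca ∩ Vera: 09:00-10:30, 11:00-12:00, 13:00-14:00.
Rosa ∩ Ben ∩ Sam ∩ Luca ∩ Vera ∩ Bashir: 09:00-10:30, 11:00-12:00, 13:00-14:00.

09:00-10:30, 11:00-12:00, 13:00-14:00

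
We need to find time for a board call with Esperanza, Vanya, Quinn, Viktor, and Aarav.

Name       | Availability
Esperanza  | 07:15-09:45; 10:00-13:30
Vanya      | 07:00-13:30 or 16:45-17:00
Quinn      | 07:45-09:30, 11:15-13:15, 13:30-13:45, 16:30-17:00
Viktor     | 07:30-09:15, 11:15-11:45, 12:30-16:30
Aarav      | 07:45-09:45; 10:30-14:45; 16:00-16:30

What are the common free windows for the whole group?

07:45-09:15, 11:15-11:45, 12:30-13:15

Esperanza ∩ Vanya: 07:15-09:45, 10:00-13:30.
Esperanza ∩ Vanya ∩ Quinn: 07:45-09:30, 11:15-13:15.
Esperanza ∩ Vanya ∩ Quinn ∩ Viktor: 07:45-09:15, 11:15-11:45, 12:30-13:15.
Esperanza ∩ Vanya ∩ Quinn ∩ Viktor ∩ Aarav: 07:45-09:15, 11:15-11:45, 12:30-13:15.
So the common availability across everyone is 07:45-09:15, 11:15-11:45, 12:30-13:15.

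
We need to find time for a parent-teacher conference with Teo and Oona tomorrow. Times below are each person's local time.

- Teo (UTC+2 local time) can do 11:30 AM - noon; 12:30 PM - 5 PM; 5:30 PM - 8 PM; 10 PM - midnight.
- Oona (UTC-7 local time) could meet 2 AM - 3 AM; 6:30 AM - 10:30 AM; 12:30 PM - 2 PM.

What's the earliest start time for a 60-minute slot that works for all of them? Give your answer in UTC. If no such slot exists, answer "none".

13:30

Teo in UTC: 09:30-10:00, 10:30-15:00, 15:30-18:00, 20:00-22:00 (subtract 2h to convert from UTC+2).
Oona in UTC: 09:00-10:00, 13:30-17:30, 19:30-21:00 (add 7h to convert from UTC-7).
Teo ∩ Oona: 09:30-10:00, 13:30-15:00, 15:30-17:30, 20:00-21:00.
The first common window of at least 60 minutes is 13:30-15:00, so the earliest start is 13:30.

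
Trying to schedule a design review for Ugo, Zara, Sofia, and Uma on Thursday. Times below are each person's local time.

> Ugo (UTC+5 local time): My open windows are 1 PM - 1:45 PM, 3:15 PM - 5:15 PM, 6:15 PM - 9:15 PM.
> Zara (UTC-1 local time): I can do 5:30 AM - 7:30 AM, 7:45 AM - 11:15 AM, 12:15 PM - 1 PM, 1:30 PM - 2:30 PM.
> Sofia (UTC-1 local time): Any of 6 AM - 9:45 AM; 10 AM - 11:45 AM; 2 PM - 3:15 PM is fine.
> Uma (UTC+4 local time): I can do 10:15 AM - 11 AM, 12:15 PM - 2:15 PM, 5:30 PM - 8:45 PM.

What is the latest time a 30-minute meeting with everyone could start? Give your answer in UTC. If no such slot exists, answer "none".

Ugo in UTC: 08:00-08:45, 10:15-12:15, 13:15-16:15 (subtract 5h to convert from UTC+5).
Zara in UTC: 06:30-08:30, 08:45-12:15, 13:15-14:00, 14:30-15:30 (add 1h to convert from UTC-1).
Sofia in UTC: 07:00-10:45, 11:00-12:45, 15:00-16:15 (add 1h to convert from UTC-1).
Uma in UTC: 06:15-07:00, 08:15-10:15, 13:30-16:45 (subtract 4h to convert from UTC+4).
Ugo ∩ Zara: 08:00-08:30, 10:15-12:15, 13:15-14:00, 14:30-15:30.
Ugo ∩ Zara ∩ Sofia: 08:00-08:30, 10:15-10:45, 11:00-12:15, 15:00-15:30.
Ugo ∩ Zara ∩ Sofia ∩ Uma: 08:15-08:30, 15:00-15:30.
The last common window of at least 30 minutes is 15:00-15:30; a 30-minute meeting can start as late as 15:00 and still end by 15:30.

15:00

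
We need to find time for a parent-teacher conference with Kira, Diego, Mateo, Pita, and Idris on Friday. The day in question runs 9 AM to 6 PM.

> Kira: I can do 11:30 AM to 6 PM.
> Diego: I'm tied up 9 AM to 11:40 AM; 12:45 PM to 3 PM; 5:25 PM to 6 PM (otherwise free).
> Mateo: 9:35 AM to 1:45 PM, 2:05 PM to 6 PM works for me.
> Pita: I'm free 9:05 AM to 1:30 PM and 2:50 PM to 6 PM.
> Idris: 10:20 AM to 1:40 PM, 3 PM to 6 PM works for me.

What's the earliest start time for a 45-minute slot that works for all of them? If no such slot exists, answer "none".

11:40

Kira free: 11:30-18:00.
Diego free: 11:40-12:45, 15:00-17:25 (invert busy blocks within the working day).
Mateo free: 09:35-13:45, 14:05-18:00.
Pita free: 09:05-13:30, 14:50-18:00.
Idris free: 10:20-13:40, 15:00-18:00.
Kira ∩ Diego: 11:40-12:45, 15:00-17:25.
Kira ∩ Diego ∩ Mateo: 11:40-12:45, 15:00-17:25.
Kira ∩ Diego ∩ Mateo ∩ Pita: 11:40-12:45, 15:00-17:25.
Kira ∩ Diego ∩ Mateo ∩ Pita ∩ Idris: 11:40-12:45, 15:00-17:25.
Those are the intersection windows.
The first common window of at least 45 minutes is 11:40-12:45, so the earliest start is 11:40.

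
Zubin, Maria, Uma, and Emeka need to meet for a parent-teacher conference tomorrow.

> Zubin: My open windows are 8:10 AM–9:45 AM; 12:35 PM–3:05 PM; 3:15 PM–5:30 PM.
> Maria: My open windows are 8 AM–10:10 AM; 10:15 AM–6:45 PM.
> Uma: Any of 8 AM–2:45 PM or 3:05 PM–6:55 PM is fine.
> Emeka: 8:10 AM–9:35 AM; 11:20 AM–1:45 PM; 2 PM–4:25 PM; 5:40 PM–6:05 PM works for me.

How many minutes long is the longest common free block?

85

Zubin ∩ Maria: 08:10-09:45, 12:35-15:05, 15:15-17:30.
Zubin ∩ Maria ∩ Uma: 08:10-09:45, 12:35-14:45, 15:15-17:30.
Zubin ∩ Maria ∩ Uma ∩ Emeka: 08:10-09:35, 12:35-13:45, 14:00-14:45, 15:15-16:25.
The longest is 08:10-09:35 at 85 minutes.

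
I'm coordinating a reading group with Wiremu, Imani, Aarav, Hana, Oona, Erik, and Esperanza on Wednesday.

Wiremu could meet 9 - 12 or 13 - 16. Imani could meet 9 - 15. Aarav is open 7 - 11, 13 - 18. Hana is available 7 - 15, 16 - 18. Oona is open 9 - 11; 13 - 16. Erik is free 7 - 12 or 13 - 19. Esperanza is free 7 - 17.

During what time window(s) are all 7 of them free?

Wiremu ∩ Imani: 09:00-12:00, 13:00-15:00.
Wiremu ∩ Imani ∩ Aarav: 09:00-11:00, 13:00-15:00.
Wiremu ∩ Imani ∩ Aarav ∩ Hana: 09:00-11:00, 13:00-15:00.
Wiremu ∩ Imani ∩ Aarav ∩ Hana ∩ Oona: 09:00-11:00, 13:00-15:00.
Wiremu ∩ Imani ∩ Aarav ∩ Hana ∩ Oona ∩ Erik: 09:00-11:00, 13:00-15:00.
Wiremu ∩ Imani ∩ Aarav ∩ Hana ∩ Oona ∩ Erik ∩ Esperanza: 09:00-11:00, 13:00-15:00.

09:00-11:00, 13:00-15:00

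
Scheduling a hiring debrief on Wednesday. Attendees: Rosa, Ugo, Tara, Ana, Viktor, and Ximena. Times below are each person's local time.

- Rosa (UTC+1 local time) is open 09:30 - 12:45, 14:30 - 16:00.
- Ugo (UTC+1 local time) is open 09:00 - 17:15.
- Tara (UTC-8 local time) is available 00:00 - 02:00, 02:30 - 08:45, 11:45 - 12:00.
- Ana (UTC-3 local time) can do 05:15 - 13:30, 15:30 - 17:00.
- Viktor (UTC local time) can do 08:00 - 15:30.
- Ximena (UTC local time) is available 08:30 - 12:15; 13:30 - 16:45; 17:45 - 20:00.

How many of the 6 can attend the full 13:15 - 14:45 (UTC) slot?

4

Rosa in UTC: 08:30-11:45, 13:30-15:00 (subtract 1h to convert from UTC+1).
Ugo in UTC: 08:00-16:15 (subtract 1h to convert from UTC+1).
Tara in UTC: 08:00-10:00, 10:30-16:45, 19:45-20:00 (add 8h to convert from UTC-8).
Ana in UTC: 08:15-16:30, 18:30-20:00 (add 3h to convert from UTC-3).
Viktor in UTC: 08:00-15:30.
Ximena in UTC: 08:30-12:15, 13:30-16:45, 17:45-20:00.
Ugo, Tara, Ana, and Viktor can make the full 13:15-14:45 slot — that's 4.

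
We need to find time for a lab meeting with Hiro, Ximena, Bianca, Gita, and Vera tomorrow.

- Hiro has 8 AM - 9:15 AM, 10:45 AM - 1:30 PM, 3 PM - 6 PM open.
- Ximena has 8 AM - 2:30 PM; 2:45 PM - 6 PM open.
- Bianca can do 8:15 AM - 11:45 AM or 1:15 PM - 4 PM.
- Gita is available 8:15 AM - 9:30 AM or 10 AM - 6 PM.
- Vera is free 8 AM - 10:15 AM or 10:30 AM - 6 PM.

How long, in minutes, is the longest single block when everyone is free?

Hiro ∩ Ximena: 08:00-09:15, 10:45-13:30, 15:00-18:00.
Hiro ∩ Ximena ∩ Bianca: 08:15-09:15, 10:45-11:45, 13:15-13:30, 15:00-16:00.
Hiro ∩ Ximena ∩ Bianca ∩ Gita: 08:15-09:15, 10:45-11:45, 13:15-13:30, 15:00-16:00.
Hiro ∩ Ximena ∩ Bianca ∩ Gita ∩ Vera: 08:15-09:15, 10:45-11:45, 13:15-13:30, 15:00-16:00.
So the common availability across everyone is 08:15-09:15, 10:45-11:45, 13:15-13:30, 15:00-16:00.
The longest is 08:15-09:15 at 60 minutes.

60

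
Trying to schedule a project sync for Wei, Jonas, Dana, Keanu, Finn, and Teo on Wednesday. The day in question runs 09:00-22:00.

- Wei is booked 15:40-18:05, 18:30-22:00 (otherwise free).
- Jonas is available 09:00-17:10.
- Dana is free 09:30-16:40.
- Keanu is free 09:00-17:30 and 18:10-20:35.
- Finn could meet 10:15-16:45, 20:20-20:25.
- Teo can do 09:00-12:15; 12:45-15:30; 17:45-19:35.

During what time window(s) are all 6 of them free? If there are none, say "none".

Wei free: 09:00-15:40, 18:05-18:30 (invert busy blocks within the working day).
Jonas free: 09:00-17:10.
Dana free: 09:30-16:40.
Keanu free: 09:00-17:30, 18:10-20:35.
Finn free: 10:15-16:45, 20:20-20:25.
Teo free: 09:00-12:15, 12:45-15:30, 17:45-19:35.
Wei ∩ Jonas: 09:00-15:40.
Wei ∩ Jonas ∩ Dana: 09:30-15:40.
Wei ∩ Jonas ∩ Dana ∩ Keanu: 09:30-15:40.
Wei ∩ Jonas ∩ Dana ∩ Keanu ∩ Finn: 10:15-15:40.
Wei ∩ Jonas ∩ Dana ∩ Keanu ∩ Finn ∩ Teo: 10:15-12:15, 12:45-15:30.

10:15-12:15, 12:45-15:30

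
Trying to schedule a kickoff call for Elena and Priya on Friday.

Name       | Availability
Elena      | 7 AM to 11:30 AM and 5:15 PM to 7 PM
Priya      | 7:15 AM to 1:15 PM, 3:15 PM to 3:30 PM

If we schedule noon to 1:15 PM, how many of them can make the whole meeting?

1

Priya can make the full 12:00-13:15 slot — that's 1.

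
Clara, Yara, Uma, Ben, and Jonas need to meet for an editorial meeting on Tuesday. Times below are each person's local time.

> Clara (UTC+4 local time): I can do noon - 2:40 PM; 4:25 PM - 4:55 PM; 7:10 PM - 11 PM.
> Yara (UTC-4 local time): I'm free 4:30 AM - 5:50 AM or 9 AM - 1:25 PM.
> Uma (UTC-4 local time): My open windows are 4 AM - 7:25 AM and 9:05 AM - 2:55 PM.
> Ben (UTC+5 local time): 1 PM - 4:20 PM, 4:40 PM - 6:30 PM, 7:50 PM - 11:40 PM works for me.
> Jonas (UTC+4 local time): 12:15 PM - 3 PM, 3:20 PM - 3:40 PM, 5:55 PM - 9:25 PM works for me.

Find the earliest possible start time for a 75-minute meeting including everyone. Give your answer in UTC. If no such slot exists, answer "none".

Clara in UTC: 08:00-10:40, 12:25-12:55, 15:10-19:00 (subtract 4h to convert from UTC+4).
Yara in UTC: 08:30-09:50, 13:00-17:25 (add 4h to convert from UTC-4).
Uma in UTC: 08:00-11:25, 13:05-18:55 (add 4h to convert from UTC-4).
Ben in UTC: 08:00-11:20, 11:40-13:30, 14:50-18:40 (subtract 5h to convert from UTC+5).
Jonas in UTC: 08:15-11:00, 11:20-11:40, 13:55-17:25 (subtract 4h to convert from UTC+4).
Clara ∩ Yara: 08:30-09:50, 15:10-17:25.
Clara ∩ Yara ∩ Uma: 08:30-09:50, 15:10-17:25.
Clara ∩ Yara ∩ Uma ∩ Ben: 08:30-09:50, 15:10-17:25.
Clara ∩ Yara ∩ Uma ∩ Ben ∩ Jonas: 08:30-09:50, 15:10-17:25.
Those are the intersection windows.
The first common window of at least 75 minutes is 08:30-09:50, so the earliest start is 08:30.

08:30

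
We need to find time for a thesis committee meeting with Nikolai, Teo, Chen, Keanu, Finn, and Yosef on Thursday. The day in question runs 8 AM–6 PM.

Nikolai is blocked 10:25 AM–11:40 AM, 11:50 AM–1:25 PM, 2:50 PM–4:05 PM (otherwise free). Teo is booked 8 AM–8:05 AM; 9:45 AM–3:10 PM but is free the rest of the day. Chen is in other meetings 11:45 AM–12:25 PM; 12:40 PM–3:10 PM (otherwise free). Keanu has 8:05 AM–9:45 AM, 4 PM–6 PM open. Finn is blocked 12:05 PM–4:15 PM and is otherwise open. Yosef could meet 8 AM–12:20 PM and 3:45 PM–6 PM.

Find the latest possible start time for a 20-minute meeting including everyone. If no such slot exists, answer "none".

Nikolai free: 08:00-10:25, 11:40-11:50, 13:25-14:50, 16:05-18:00 (invert busy blocks within the working day).
Teo free: 08:05-09:45, 15:10-18:00 (invert busy blocks within the working day).
Chen free: 08:00-11:45, 12:25-12:40, 15:10-18:00 (invert busy blocks within the working day).
Keanu free: 08:05-09:45, 16:00-18:00.
Finn free: 08:00-12:05, 16:15-18:00 (invert busy blocks within the working day).
Yosef free: 08:00-12:20, 15:45-18:00.
Nikolai ∩ Teo: 08:05-09:45, 16:05-18:00.
Nikolai ∩ Teo ∩ Chen: 08:05-09:45, 16:05-18:00.
Nikolai ∩ Teo ∩ Chen ∩ Keanu: 08:05-09:45, 16:05-18:00.
Nikolai ∩ Teo ∩ Chen ∩ Keanu ∩ Finn: 08:05-09:45, 16:15-18:00.
Nikolai ∩ Teo ∩ Chen ∩ Keanu ∩ Finn ∩ Yosef: 08:05-09:45, 16:15-18:00.
So the common availability across everyone is 08:05-09:45, 16:15-18:00.
The last common window of at least 20 minutes is 16:15-18:00; a 20-minute meeting can start as late as 17:40 and still end by 18:00.

17:40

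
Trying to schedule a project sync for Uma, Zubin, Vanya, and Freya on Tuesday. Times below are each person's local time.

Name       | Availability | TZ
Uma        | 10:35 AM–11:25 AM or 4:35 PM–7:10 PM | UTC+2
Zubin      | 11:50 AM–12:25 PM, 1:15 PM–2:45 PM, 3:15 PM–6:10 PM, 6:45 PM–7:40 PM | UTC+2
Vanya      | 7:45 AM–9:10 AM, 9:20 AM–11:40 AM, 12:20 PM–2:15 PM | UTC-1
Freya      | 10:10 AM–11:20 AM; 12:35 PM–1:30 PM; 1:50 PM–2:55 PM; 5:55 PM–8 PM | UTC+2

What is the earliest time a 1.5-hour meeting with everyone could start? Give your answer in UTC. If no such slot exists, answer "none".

Uma in UTC: 08:35-09:25, 14:35-17:10 (subtract 2h to convert from UTC+2).
Zubin in UTC: 09:50-10:25, 11:15-12:45, 13:15-16:10, 16:45-17:40 (subtract 2h to convert from UTC+2).
Vanya in UTC: 08:45-10:10, 10:20-12:40, 13:20-15:15 (add 1h to convert from UTC-1).
Freya in UTC: 08:10-09:20, 10:35-11:30, 11:50-12:55, 15:55-18:00 (subtract 2h to convert from UTC+2).
Uma ∩ Zubin: 14:35-16:10, 16:45-17:10.
Uma ∩ Zubin ∩ Vanya: 14:35-15:15.
Uma ∩ Zubin ∩ Vanya ∩ Freya: ∅.
There is no time when everyone is free.
No common window is at least 90 minutes long.

none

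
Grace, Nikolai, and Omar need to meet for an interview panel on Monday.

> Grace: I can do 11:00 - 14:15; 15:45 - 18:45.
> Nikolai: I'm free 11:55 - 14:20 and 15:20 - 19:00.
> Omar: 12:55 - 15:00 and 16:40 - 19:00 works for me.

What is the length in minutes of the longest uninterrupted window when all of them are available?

125

Grace ∩ Nikolai: 11:55-14:15, 15:45-18:45.
Grace ∩ Nikolai ∩ Omar: 12:55-14:15, 16:40-18:45.
The longest is 16:40-18:45 at 125 minutes.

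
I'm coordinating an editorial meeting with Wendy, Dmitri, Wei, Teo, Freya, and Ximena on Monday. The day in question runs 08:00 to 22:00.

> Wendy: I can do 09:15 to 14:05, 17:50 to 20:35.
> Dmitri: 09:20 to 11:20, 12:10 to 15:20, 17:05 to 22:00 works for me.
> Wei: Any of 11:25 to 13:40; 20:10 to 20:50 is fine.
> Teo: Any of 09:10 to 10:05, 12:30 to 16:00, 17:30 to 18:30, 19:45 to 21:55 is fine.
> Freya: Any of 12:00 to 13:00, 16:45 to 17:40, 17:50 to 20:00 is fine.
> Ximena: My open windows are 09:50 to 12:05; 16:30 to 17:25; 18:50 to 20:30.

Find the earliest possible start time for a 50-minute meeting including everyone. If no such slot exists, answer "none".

Wendy ∩ Dmitri: 09:20-11:20, 12:10-14:05, 17:50-20:35.
Wendy ∩ Dmitri ∩ Wei: 12:10-13:40, 20:10-20:35.
Wendy ∩ Dmitri ∩ Wei ∩ Teo: 12:30-13:40, 20:10-20:35.
Wendy ∩ Dmitri ∩ Wei ∩ Teo ∩ Freya: 12:30-13:00.
Wendy ∩ Dmitri ∩ Wei ∩ Teo ∩ Freya ∩ Ximena: ∅.
There is no time when everyone is free.
No common window is at least 50 minutes long.

none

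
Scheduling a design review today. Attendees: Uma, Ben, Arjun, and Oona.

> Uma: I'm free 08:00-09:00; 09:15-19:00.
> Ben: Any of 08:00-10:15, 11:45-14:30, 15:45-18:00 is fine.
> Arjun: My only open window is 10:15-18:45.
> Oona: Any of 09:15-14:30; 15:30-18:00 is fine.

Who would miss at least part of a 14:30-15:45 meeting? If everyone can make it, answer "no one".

Uma: free for 14:30-15:45. Ben: not fully free for 14:30-15:45. Arjun: free for 14:30-15:45. Oona: not fully free for 14:30-15:45.

Ben, Oona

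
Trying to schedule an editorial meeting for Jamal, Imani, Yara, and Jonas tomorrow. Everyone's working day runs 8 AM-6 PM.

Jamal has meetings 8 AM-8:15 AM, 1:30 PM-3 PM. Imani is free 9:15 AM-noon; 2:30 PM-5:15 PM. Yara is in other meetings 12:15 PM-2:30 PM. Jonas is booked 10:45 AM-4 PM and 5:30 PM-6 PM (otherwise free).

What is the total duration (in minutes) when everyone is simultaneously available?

Jamal free: 08:15-13:30, 15:00-18:00 (invert busy blocks within the working day).
Imani free: 09:15-12:00, 14:30-17:15.
Yara free: 08:00-12:15, 14:30-18:00 (invert busy blocks within the working day).
Jonas free: 08:00-10:45, 16:00-17:30 (invert busy blocks within the working day).
Jamal ∩ Imani: 09:15-12:00, 15:00-17:15.
Jamal ∩ Imani ∩ Yara: 09:15-12:00, 15:00-17:15.
Jamal ∩ Imani ∩ Yara ∩ Jonas: 09:15-10:45, 16:00-17:15.
Those are the intersection windows.
Summing the common windows: 90 + 75 = 165 minutes.

165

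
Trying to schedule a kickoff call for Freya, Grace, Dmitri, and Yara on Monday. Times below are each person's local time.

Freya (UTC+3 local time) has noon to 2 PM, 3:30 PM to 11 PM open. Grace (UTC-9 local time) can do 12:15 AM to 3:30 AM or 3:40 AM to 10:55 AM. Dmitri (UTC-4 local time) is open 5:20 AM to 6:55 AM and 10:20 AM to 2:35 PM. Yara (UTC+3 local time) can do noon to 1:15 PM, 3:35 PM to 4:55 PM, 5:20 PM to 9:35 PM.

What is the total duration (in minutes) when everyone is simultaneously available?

Freya in UTC: 09:00-11:00, 12:30-20:00 (subtract 3h to convert from UTC+3).
Grace in UTC: 09:15-12:30, 12:40-19:55 (add 9h to convert from UTC-9).
Dmitri in UTC: 09:20-10:55, 14:20-18:35 (add 4h to convert from UTC-4).
Yara in UTC: 09:00-10:15, 12:35-13:55, 14:20-18:35 (subtract 3h to convert from UTC+3).
Freya ∩ Grace: 09:15-11:00, 12:40-19:55.
Freya ∩ Grace ∩ Dmitri: 09:20-10:55, 14:20-18:35.
Freya ∩ Grace ∩ Dmitri ∩ Yara: 09:20-10:15, 14:20-18:35.
Summing the common windows: 55 + 255 = 310 minutes.

310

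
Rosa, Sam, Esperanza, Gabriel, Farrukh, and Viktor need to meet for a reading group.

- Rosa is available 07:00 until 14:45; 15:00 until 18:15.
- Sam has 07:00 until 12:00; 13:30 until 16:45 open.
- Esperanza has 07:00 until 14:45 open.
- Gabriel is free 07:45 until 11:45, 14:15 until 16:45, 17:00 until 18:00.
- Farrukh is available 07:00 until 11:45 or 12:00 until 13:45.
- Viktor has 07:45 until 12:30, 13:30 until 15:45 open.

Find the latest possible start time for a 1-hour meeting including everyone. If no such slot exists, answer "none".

Rosa ∩ Sam: 07:00-12:00, 13:30-14:45, 15:00-16:45.
Rosa ∩ Sam ∩ Esperanza: 07:00-12:00, 13:30-14:45.
Rosa ∩ Sam ∩ Esperanza ∩ Gabriel: 07:45-11:45, 14:15-14:45.
Rosa ∩ Sam ∩ Esperanza ∩ Gabriel ∩ Farrukh: 07:45-11:45.
Rosa ∩ Sam ∩ Esperanza ∩ Gabriel ∩ Farrukh ∩ Viktor: 07:45-11:45.
The last common window of at least 60 minutes is 07:45-11:45; a 60-minute meeting can start as late as 10:45 and still end by 11:45.

10:45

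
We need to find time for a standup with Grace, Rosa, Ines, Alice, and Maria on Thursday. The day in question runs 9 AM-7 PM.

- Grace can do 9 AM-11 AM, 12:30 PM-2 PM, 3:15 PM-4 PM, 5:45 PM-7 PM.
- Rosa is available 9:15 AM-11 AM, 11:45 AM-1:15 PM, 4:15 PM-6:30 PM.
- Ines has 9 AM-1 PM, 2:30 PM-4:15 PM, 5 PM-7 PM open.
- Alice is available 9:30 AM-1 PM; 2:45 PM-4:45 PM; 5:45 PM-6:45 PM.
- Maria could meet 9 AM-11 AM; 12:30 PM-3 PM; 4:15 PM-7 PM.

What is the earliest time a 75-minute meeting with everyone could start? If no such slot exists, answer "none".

Grace ∩ Rosa: 09:15-11:00, 12:30-13:15, 17:45-18:30.
Grace ∩ Rosa ∩ Ines: 09:15-11:00, 12:30-13:00, 17:45-18:30.
Grace ∩ Rosa ∩ Ines ∩ Alice: 09:30-11:00, 12:30-13:00, 17:45-18:30.
Grace ∩ Rosa ∩ Ines ∩ Alice ∩ Maria: 09:30-11:00, 12:30-13:00, 17:45-18:30.
So the common availability across everyone is 09:30-11:00, 12:30-13:00, 17:45-18:30.
The first common window of at least 75 minutes is 09:30-11:00, so the earliest start is 09:30.

09:30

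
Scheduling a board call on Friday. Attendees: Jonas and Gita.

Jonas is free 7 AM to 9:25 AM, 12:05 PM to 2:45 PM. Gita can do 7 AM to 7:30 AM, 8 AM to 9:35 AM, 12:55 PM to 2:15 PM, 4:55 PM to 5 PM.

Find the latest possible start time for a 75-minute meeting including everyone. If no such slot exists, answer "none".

Jonas ∩ Gita: 07:00-07:30, 08:00-09:25, 12:55-14:15.
The last common window of at least 75 minutes is 12:55-14:15; a 75-minute meeting can start as late as 13:00 and still end by 14:15.

13:00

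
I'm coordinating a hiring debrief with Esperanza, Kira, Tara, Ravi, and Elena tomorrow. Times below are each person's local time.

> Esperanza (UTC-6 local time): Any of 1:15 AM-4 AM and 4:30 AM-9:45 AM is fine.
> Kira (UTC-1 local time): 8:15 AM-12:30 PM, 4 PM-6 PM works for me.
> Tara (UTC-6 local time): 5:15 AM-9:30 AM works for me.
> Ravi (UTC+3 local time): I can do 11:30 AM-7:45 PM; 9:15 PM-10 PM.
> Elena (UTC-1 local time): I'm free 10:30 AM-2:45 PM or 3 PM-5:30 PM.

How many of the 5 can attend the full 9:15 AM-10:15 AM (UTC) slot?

Esperanza in UTC: 07:15-10:00, 10:30-15:45 (add 6h to convert from UTC-6).
Kira in UTC: 09:15-13:30, 17:00-19:00 (add 1h to convert from UTC-1).
Tara in UTC: 11:15-15:30 (add 6h to convert from UTC-6).
Ravi in UTC: 08:30-16:45, 18:15-19:00 (subtract 3h to convert from UTC+3).
Elena in UTC: 11:30-15:45, 16:00-18:30 (add 1h to convert from UTC-1).
Kira and Ravi can make the full 09:15-10:15 slot — that's 2.

2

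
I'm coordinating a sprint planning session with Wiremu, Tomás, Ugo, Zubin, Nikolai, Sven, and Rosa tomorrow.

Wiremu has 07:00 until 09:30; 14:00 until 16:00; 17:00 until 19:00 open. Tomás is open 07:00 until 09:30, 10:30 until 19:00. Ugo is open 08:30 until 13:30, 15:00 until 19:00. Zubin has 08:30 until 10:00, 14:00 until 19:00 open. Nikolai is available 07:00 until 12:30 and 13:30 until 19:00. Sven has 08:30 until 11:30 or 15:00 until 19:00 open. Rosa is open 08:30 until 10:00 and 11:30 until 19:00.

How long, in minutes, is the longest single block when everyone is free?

Wiremu ∩ Tomás: 07:00-09:30, 14:00-16:00, 17:00-19:00.
Wiremu ∩ Tomás ∩ Ugo: 08:30-09:30, 15:00-16:00, 17:00-19:00.
Wiremu ∩ Tomás ∩ Ugo ∩ Zubin: 08:30-09:30, 15:00-16:00, 17:00-19:00.
Wiremu ∩ Tomás ∩ Ugo ∩ Zubin ∩ Nikolai: 08:30-09:30, 15:00-16:00, 17:00-19:00.
Wiremu ∩ Tomás ∩ Ugo ∩ Zubin ∩ Nikolai ∩ Sven: 08:30-09:30, 15:00-16:00, 17:00-19:00.
Wiremu ∩ Tomás ∩ Ugo ∩ Zubin ∩ Nikolai ∩ Sven ∩ Rosa: 08:30-09:30, 15:00-16:00, 17:00-19:00.
Those are the intersection windows.
The longest is 17:00-19:00 at 120 minutes.

120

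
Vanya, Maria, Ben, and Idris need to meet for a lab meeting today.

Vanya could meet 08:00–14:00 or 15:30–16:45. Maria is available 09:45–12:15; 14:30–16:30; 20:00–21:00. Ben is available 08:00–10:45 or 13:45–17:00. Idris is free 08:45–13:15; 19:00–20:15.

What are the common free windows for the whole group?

09:45-10:45

Vanya ∩ Maria: 09:45-12:15, 15:30-16:30.
Vanya ∩ Maria ∩ Ben: 09:45-10:45, 15:30-16:30.
Vanya ∩ Maria ∩ Ben ∩ Idris: 09:45-10:45.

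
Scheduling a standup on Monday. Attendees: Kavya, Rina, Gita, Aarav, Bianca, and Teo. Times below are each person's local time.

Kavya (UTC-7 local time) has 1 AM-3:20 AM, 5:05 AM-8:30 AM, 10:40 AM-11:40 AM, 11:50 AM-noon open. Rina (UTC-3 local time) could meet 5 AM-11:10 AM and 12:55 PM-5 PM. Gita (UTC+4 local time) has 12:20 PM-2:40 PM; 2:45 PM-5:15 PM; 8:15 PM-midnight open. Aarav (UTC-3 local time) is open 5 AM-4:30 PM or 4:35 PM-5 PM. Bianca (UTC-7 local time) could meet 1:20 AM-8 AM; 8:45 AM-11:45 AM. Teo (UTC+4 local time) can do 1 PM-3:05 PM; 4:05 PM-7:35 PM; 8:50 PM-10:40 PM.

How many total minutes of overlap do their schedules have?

210

Kavya in UTC: 08:00-10:20, 12:05-15:30, 17:40-18:40, 18:50-19:00 (add 7h to convert from UTC-7).
Rina in UTC: 08:00-14:10, 15:55-20:00 (add 3h to convert from UTC-3).
Gita in UTC: 08:20-10:40, 10:45-13:15, 16:15-20:00 (subtract 4h to convert from UTC+4).
Aarav in UTC: 08:00-19:30, 19:35-20:00 (add 3h to convert from UTC-3).
Bianca in UTC: 08:20-15:00, 15:45-18:45 (add 7h to convert from UTC-7).
Teo in UTC: 09:00-11:05, 12:05-15:35, 16:50-18:40 (subtract 4h to convert from UTC+4).
Kavya ∩ Rina: 08:00-10:20, 12:05-14:10, 17:40-18:40, 18:50-19:00.
Kavya ∩ Rina ∩ Gita: 08:20-10:20, 12:05-13:15, 17:40-18:40, 18:50-19:00.
Kavya ∩ Rina ∩ Gita ∩ Aarav: 08:20-10:20, 12:05-13:15, 17:40-18:40, 18:50-19:00.
Kavya ∩ Rina ∩ Gita ∩ Aarav ∩ Bianca: 08:20-10:20, 12:05-13:15, 17:40-18:40.
Kavya ∩ Rina ∩ Gita ∩ Aarav ∩ Bianca ∩ Teo: 09:00-10:20, 12:05-13:15, 17:40-18:40.
Those are the intersection windows.
Summing the common windows: 80 + 70 + 60 = 210 minutes.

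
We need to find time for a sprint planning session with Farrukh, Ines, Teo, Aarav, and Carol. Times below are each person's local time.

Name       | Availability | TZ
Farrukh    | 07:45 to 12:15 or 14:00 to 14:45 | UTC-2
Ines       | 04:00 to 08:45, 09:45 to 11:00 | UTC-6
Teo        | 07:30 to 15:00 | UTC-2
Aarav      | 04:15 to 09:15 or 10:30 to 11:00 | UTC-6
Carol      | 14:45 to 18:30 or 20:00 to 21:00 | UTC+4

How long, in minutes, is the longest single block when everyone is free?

210

Farrukh in UTC: 09:45-14:15, 16:00-16:45 (add 2h to convert from UTC-2).
Ines in UTC: 10:00-14:45, 15:45-17:00 (add 6h to convert from UTC-6).
Teo in UTC: 09:30-17:00 (add 2h to convert from UTC-2).
Aarav in UTC: 10:15-15:15, 16:30-17:00 (add 6h to convert from UTC-6).
Carol in UTC: 10:45-14:30, 16:00-17:00 (subtract 4h to convert from UTC+4).
Farrukh ∩ Ines: 10:00-14:15, 16:00-16:45.
Farrukh ∩ Ines ∩ Teo: 10:00-14:15, 16:00-16:45.
Farrukh ∩ Ines ∩ Teo ∩ Aarav: 10:15-14:15, 16:30-16:45.
Farrukh ∩ Ines ∩ Teo ∩ Aarav ∩ Carol: 10:45-14:15, 16:30-16:45.
Those are the intersection windows.
The longest is 10:45-14:15 at 210 minutes.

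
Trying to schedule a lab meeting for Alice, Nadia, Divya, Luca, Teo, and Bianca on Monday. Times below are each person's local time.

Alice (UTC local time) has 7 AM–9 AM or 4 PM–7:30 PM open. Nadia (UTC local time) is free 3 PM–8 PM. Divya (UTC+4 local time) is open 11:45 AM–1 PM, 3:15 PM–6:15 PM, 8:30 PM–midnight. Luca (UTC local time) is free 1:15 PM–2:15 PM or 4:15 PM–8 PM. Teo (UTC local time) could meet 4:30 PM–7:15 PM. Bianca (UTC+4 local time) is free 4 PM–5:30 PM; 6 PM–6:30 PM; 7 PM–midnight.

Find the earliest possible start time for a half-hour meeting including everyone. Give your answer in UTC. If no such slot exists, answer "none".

Alice in UTC: 07:00-09:00, 16:00-19:30.
Nadia in UTC: 15:00-20:00.
Divya in UTC: 07:45-09:00, 11:15-14:15, 16:30-20:00 (subtract 4h to convert from UTC+4).
Luca in UTC: 13:15-14:15, 16:15-20:00.
Teo in UTC: 16:30-19:15.
Bianca in UTC: 12:00-13:30, 14:00-14:30, 15:00-20:00 (subtract 4h to convert from UTC+4).
Alice ∩ Nadia: 16:00-19:30.
Alice ∩ Nadia ∩ Divya: 16:30-19:30.
Alice ∩ Nadia ∩ Divya ∩ Luca: 16:30-19:30.
Alice ∩ Nadia ∩ Divya ∩ Luca ∩ Teo: 16:30-19:15.
Alice ∩ Nadia ∩ Divya ∩ Luca ∩ Teo ∩ Bianca: 16:30-19:15.
The first common window of at least 30 minutes is 16:30-19:15, so the earliest start is 16:30.

16:30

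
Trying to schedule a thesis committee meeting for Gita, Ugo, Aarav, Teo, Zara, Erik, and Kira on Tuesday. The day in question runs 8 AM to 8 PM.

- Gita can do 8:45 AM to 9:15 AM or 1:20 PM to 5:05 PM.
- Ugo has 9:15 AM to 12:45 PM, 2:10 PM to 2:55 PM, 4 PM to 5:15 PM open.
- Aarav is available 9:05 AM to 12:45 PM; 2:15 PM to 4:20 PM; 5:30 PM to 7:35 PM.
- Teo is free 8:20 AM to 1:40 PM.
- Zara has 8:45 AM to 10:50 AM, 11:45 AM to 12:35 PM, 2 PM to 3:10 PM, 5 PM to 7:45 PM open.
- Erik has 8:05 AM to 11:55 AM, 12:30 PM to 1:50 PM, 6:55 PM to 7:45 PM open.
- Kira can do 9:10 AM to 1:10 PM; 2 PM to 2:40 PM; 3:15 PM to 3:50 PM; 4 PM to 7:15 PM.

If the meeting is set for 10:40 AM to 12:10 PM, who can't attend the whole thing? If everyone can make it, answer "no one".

Gita: not fully free for 10:40-12:10. Ugo: free for 10:40-12:10. Aarav: free for 10:40-12:10. Teo: free for 10:40-12:10. Zara: not fully free for 10:40-12:10. Erik: not fully free for 10:40-12:10. Kira: free for 10:40-12:10.

Erik, Gita, Zara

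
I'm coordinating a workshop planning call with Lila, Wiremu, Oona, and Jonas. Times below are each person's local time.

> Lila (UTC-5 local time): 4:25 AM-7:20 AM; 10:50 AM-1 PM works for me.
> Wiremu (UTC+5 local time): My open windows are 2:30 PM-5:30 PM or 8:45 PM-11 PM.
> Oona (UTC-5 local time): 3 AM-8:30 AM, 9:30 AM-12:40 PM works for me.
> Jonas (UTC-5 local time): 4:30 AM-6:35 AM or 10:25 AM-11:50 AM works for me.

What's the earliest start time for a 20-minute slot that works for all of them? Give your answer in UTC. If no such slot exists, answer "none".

Lila in UTC: 09:25-12:20, 15:50-18:00 (add 5h to convert from UTC-5).
Wiremu in UTC: 09:30-12:30, 15:45-18:00 (subtract 5h to convert from UTC+5).
Oona in UTC: 08:00-13:30, 14:30-17:40 (add 5h to convert from UTC-5).
Jonas in UTC: 09:30-11:35, 15:25-16:50 (add 5h to convert from UTC-5).
Lila ∩ Wiremu: 09:30-12:20, 15:50-18:00.
Lila ∩ Wiremu ∩ Oona: 09:30-12:20, 15:50-17:40.
Lila ∩ Wiremu ∩ Oona ∩ Jonas: 09:30-11:35, 15:50-16:50.
The first common window of at least 20 minutes is 09:30-11:35, so the earliest start is 09:30.

09:30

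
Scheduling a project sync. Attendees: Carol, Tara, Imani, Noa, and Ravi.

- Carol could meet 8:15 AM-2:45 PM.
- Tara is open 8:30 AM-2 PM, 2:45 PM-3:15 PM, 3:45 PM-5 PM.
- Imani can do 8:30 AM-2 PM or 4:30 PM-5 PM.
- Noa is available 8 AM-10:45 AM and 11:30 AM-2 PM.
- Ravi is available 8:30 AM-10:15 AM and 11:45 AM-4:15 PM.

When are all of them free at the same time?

Carol ∩ Tara: 08:30-14:00.
Carol ∩ Tara ∩ Imani: 08:30-14:00.
Carol ∩ Tara ∩ Imani ∩ Noa: 08:30-10:45, 11:30-14:00.
Carol ∩ Tara ∩ Imani ∩ Noa ∩ Ravi: 08:30-10:15, 11:45-14:00.
So the common availability across everyone is 08:30-10:15, 11:45-14:00.

08:30-10:15, 11:45-14:00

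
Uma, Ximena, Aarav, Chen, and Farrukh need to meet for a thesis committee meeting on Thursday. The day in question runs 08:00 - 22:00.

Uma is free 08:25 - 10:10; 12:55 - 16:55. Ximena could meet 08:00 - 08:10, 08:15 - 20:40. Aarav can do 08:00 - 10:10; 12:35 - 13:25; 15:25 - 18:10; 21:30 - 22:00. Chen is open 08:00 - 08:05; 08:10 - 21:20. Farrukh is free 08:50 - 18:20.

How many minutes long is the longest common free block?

90

Uma ∩ Ximena: 08:25-10:10, 12:55-16:55.
Uma ∩ Ximena ∩ Aarav: 08:25-10:10, 12:55-13:25, 15:25-16:55.
Uma ∩ Ximena ∩ Aarav ∩ Chen: 08:25-10:10, 12:55-13:25, 15:25-16:55.
Uma ∩ Ximena ∩ Aarav ∩ Chen ∩ Farrukh: 08:50-10:10, 12:55-13:25, 15:25-16:55.
The longest is 15:25-16:55 at 90 minutes.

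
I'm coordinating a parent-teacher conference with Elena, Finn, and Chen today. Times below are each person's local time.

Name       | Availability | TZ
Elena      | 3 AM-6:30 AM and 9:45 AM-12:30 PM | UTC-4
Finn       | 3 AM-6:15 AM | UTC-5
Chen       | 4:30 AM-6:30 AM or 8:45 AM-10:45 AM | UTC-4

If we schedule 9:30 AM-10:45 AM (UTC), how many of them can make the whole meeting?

1

Elena in UTC: 07:00-10:30, 13:45-16:30 (add 4h to convert from UTC-4).
Finn in UTC: 08:00-11:15 (add 5h to convert from UTC-5).
Chen in UTC: 08:30-10:30, 12:45-14:45 (add 4h to convert from UTC-4).
Finn can make the full 09:30-10:45 slot — that's 1.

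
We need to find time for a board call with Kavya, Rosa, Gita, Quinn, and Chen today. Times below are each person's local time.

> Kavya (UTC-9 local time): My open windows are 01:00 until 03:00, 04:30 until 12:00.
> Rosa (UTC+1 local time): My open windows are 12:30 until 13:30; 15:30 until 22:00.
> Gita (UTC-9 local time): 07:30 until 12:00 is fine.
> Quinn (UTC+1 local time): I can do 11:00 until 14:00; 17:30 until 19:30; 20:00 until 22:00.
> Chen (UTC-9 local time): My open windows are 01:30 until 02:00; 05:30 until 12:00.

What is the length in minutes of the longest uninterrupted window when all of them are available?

Kavya in UTC: 10:00-12:00, 13:30-21:00 (add 9h to convert from UTC-9).
Rosa in UTC: 11:30-12:30, 14:30-21:00 (subtract 1h to convert from UTC+1).
Gita in UTC: 16:30-21:00 (add 9h to convert from UTC-9).
Quinn in UTC: 10:00-13:00, 16:30-18:30, 19:00-21:00 (subtract 1h to convert from UTC+1).
Chen in UTC: 10:30-11:00, 14:30-21:00 (add 9h to convert from UTC-9).
Kavya ∩ Rosa: 11:30-12:00, 14:30-21:00.
Kavya ∩ Rosa ∩ Gita: 16:30-21:00.
Kavya ∩ Rosa ∩ Gita ∩ Quinn: 16:30-18:30, 19:00-21:00.
Kavya ∩ Rosa ∩ Gita ∩ Quinn ∩ Chen: 16:30-18:30, 19:00-21:00.
The longest is 16:30-18:30 at 120 minutes.

120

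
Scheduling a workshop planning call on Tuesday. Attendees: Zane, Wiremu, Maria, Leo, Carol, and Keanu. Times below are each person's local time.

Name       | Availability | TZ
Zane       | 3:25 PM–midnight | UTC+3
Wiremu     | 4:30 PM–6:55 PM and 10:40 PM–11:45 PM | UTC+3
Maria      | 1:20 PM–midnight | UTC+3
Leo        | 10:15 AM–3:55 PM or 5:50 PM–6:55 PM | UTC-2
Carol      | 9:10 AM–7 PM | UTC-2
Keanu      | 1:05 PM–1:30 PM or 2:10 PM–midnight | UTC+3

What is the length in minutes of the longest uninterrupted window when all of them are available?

145

Zane in UTC: 12:25-21:00 (subtract 3h to convert from UTC+3).
Wiremu in UTC: 13:30-15:55, 19:40-20:45 (subtract 3h to convert from UTC+3).
Maria in UTC: 10:20-21:00 (subtract 3h to convert from UTC+3).
Leo in UTC: 12:15-17:55, 19:50-20:55 (add 2h to convert from UTC-2).
Carol in UTC: 11:10-21:00 (add 2h to convert from UTC-2).
Keanu in UTC: 10:05-10:30, 11:10-21:00 (subtract 3h to convert from UTC+3).
Zane ∩ Wiremu: 13:30-15:55, 19:40-20:45.
Zane ∩ Wiremu ∩ Maria: 13:30-15:55, 19:40-20:45.
Zane ∩ Wiremu ∩ Maria ∩ Leo: 13:30-15:55, 19:50-20:45.
Zane ∩ Wiremu ∩ Maria ∩ Leo ∩ Carol: 13:30-15:55, 19:50-20:45.
Zane ∩ Wiremu ∩ Maria ∩ Leo ∩ Carol ∩ Keanu: 13:30-15:55, 19:50-20:45.
Those are the intersection windows.
The longest is 13:30-15:55 at 145 minutes.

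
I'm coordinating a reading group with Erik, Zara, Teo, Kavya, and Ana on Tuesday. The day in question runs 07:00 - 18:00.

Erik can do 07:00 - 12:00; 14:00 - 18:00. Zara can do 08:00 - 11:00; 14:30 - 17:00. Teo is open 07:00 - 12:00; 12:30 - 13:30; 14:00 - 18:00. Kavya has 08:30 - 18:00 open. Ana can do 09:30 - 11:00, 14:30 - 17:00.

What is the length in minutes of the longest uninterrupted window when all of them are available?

Erik ∩ Zara: 08:00-11:00, 14:30-17:00.
Erik ∩ Zara ∩ Teo: 08:00-11:00, 14:30-17:00.
Erik ∩ Zara ∩ Teo ∩ Kavya: 08:30-11:00, 14:30-17:00.
Erik ∩ Zara ∩ Teo ∩ Kavya ∩ Ana: 09:30-11:00, 14:30-17:00.
The longest is 14:30-17:00 at 150 minutes.

150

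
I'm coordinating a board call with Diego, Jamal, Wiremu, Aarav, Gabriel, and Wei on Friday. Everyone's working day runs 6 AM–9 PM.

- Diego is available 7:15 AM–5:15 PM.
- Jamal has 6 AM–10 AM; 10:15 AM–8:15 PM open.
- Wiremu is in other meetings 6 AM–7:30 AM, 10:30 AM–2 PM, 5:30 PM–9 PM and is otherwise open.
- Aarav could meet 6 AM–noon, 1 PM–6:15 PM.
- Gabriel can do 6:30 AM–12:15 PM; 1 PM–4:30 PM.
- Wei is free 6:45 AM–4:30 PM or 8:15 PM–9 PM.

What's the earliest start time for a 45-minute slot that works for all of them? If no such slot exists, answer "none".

07:30

Diego free: 07:15-17:15.
Jamal free: 06:00-10:00, 10:15-20:15.
Wiremu free: 07:30-10:30, 14:00-17:30 (invert busy blocks within the working day).
Aarav free: 06:00-12:00, 13:00-18:15.
Gabriel free: 06:30-12:15, 13:00-16:30.
Wei free: 06:45-16:30, 20:15-21:00.
Diego ∩ Jamal: 07:15-10:00, 10:15-17:15.
Diego ∩ Jamal ∩ Wiremu: 07:30-10:00, 10:15-10:30, 14:00-17:15.
Diego ∩ Jamal ∩ Wiremu ∩ Aarav: 07:30-10:00, 10:15-10:30, 14:00-17:15.
Diego ∩ Jamal ∩ Wiremu ∩ Aarav ∩ Gabriel: 07:30-10:00, 10:15-10:30, 14:00-16:30.
Diego ∩ Jamal ∩ Wiremu ∩ Aarav ∩ Gabriel ∩ Wei: 07:30-10:00, 10:15-10:30, 14:00-16:30.
The first common window of at least 45 minutes is 07:30-10:00, so the earliest start is 07:30.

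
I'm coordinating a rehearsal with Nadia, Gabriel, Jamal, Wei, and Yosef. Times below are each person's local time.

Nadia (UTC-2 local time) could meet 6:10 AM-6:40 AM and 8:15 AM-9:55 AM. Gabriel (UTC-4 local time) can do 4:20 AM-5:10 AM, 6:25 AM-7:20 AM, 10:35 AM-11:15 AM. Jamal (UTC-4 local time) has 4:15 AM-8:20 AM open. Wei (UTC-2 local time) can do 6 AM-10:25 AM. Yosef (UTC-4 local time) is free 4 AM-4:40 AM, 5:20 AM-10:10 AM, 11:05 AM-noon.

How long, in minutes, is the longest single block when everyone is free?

Nadia in UTC: 08:10-08:40, 10:15-11:55 (add 2h to convert from UTC-2).
Gabriel in UTC: 08:20-09:10, 10:25-11:20, 14:35-15:15 (add 4h to convert from UTC-4).
Jamal in UTC: 08:15-12:20 (add 4h to convert from UTC-4).
Wei in UTC: 08:00-12:25 (add 2h to convert from UTC-2).
Yosef in UTC: 08:00-08:40, 09:20-14:10, 15:05-16:00 (add 4h to convert from UTC-4).
Nadia ∩ Gabriel: 08:20-08:40, 10:25-11:20.
Nadia ∩ Gabriel ∩ Jamal: 08:20-08:40, 10:25-11:20.
Nadia ∩ Gabriel ∩ Jamal ∩ Wei: 08:20-08:40, 10:25-11:20.
Nadia ∩ Gabriel ∩ Jamal ∩ Wei ∩ Yosef: 08:20-08:40, 10:25-11:20.
So the common availability across everyone is 08:20-08:40, 10:25-11:20.
The longest is 10:25-11:20 at 55 minutes.

55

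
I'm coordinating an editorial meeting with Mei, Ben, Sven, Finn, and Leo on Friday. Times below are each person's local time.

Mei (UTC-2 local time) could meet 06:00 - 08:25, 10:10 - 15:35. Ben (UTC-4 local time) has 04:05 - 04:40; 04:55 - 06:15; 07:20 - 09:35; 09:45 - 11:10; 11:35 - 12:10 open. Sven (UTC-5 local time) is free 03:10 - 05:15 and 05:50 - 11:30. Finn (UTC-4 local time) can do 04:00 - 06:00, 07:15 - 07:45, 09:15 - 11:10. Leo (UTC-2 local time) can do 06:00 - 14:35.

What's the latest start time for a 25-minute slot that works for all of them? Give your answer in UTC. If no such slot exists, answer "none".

14:45

Mei in UTC: 08:00-10:25, 12:10-17:35 (add 2h to convert from UTC-2).
Ben in UTC: 08:05-08:40, 08:55-10:15, 11:20-13:35, 13:45-15:10, 15:35-16:10 (add 4h to convert from UTC-4).
Sven in UTC: 08:10-10:15, 10:50-16:30 (add 5h to convert from UTC-5).
Finn in UTC: 08:00-10:00, 11:15-11:45, 13:15-15:10 (add 4h to convert from UTC-4).
Leo in UTC: 08:00-16:35 (add 2h to convert from UTC-2).
Mei ∩ Ben: 08:05-08:40, 08:55-10:15, 12:10-13:35, 13:45-15:10, 15:35-16:10.
Mei ∩ Ben ∩ Sven: 08:10-08:40, 08:55-10:15, 12:10-13:35, 13:45-15:10, 15:35-16:10.
Mei ∩ Ben ∩ Sven ∩ Finn: 08:10-08:40, 08:55-10:00, 13:15-13:35, 13:45-15:10.
Mei ∩ Ben ∩ Sven ∩ Finn ∩ Leo: 08:10-08:40, 08:55-10:00, 13:15-13:35, 13:45-15:10.
The last common window of at least 25 minutes is 13:45-15:10; a 25-minute meeting can start as late as 14:45 and still end by 15:10.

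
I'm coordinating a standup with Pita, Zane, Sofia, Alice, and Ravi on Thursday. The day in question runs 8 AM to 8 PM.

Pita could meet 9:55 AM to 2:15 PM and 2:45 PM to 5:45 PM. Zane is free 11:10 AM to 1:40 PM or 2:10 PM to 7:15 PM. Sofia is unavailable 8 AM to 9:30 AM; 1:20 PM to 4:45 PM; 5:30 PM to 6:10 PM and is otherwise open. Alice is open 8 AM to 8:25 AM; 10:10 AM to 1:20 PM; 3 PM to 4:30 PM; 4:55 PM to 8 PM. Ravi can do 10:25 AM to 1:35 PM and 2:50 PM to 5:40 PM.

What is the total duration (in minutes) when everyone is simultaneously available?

Pita free: 09:55-14:15, 14:45-17:45.
Zane free: 11:10-13:40, 14:10-19:15.
Sofia free: 09:30-13:20, 16:45-17:30, 18:10-20:00 (invert busy blocks within the working day).
Alice free: 08:00-08:25, 10:10-13:20, 15:00-16:30, 16:55-20:00.
Ravi free: 10:25-13:35, 14:50-17:40.
Pita ∩ Zane: 11:10-13:40, 14:10-14:15, 14:45-17:45.
Pita ∩ Zane ∩ Sofia: 11:10-13:20, 16:45-17:30.
Pita ∩ Zane ∩ Sofia ∩ Alice: 11:10-13:20, 16:55-17:30.
Pita ∩ Zane ∩ Sofia ∩ Alice ∩ Ravi: 11:10-13:20, 16:55-17:30.
Those are the intersection windows.
Summing the common windows: 130 + 35 = 165 minutes.

165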